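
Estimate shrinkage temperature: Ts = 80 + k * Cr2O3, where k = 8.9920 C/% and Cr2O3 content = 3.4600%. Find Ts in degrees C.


Formula: Ts = 80 + k * Cr2O3
Substituting: Ts = 80 + 8.9920 * 3.4600
Result: 111.1123 C


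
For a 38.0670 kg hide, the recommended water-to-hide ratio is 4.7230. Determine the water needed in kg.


Formula: Water = hide_weight * ratio
Substituting: Water = 38.0670 * 4.7230
Result: 179.7904 kg


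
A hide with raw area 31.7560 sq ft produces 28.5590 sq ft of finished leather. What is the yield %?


Formula: Yield = finished / raw * 100
Substituting: Yield = 28.5590 / 31.7560 * 100
Result: 89.9326 %


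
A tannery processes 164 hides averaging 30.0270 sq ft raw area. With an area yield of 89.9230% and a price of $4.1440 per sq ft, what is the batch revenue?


Raw_total = N * avg_area = 164 * 30.0270 = 4924.4280 sq ft
Finished = Raw_total * yield / 100 = 4924.4280 * 89.9230 / 100 = 4428.1934 sq ft
Value = Finished * price = 4428.1934 * 4.1440 = 18350.4334 $


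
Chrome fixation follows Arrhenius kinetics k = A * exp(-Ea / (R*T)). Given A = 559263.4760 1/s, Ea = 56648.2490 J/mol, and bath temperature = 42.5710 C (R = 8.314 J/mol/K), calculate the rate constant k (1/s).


T_K = T_C + 273.15 = 42.5710 + 273.15 = 315.7210 K
exponent = -Ea / (R * T_K) = -56648.2490 / (8.314 * 315.7210) = -21.5811
k = A * exp(exponent) = 559263.4760 * exp(-21.5811) = 2.3718e-04 1/s


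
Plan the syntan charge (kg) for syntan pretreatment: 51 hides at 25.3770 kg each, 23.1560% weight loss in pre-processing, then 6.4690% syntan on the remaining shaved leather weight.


Total_raw = N * avg_wt = 51 * 25.3770 = 1294.2270 kg
Substrate = Total_raw * (1 - loss/100) = 1294.2270 * (1 - 23.1560/100) = 994.5358 kg
Syntan = Substrate * pct / 100 = 994.5358 * 6.4690 / 100 = 64.3365 kg


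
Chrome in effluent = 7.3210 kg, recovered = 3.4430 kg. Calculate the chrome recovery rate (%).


Formula: Recovery = recovered / input * 100
Substituting: Recovery = 3.4430 / 7.3210 * 100
Result: 47.0291 %


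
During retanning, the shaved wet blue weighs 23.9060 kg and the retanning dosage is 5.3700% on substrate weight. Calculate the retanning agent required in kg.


Formula: Retan = substrate * pct / 100
Substituting: Retan = 23.9060 * 5.3700 / 100
Result: 1.2838 kg


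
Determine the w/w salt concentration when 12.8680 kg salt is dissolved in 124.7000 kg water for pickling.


Formula: Conc = salt / (water + salt) * 100
Substituting: Conc = 12.8680 / (124.7000 + 12.8680) * 100
Result: 9.3539 %


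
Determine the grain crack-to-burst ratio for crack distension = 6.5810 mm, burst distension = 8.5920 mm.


Formula: Ratio = crack / burst
Substituting: Ratio = 6.5810 / 8.5920
Result: 0.7659


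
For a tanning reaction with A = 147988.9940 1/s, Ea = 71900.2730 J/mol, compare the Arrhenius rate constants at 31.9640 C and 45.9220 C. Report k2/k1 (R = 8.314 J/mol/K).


T1 = 31.9640 + 273.15 = 305.1140 K; T2 = 45.9220 + 273.15 = 319.0720 K
k1 = A * exp(-Ea/(R*T1)) = 147988.9940 * exp(-71900.2730/(8.314*305.1140)) = 7.2555e-08 1/s
k2 = A * exp(-Ea/(R*T2)) = 147988.9940 * exp(-71900.2730/(8.314*319.0720)) = 2.5070e-07 1/s
k2/k1 = 2.5070e-07 / 7.2555e-08 = 3.4553


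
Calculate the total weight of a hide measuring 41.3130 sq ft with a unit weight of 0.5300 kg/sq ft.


Formula: Weight = area * weight_per_sqft
Substituting: Weight = 41.3130 * 0.5300
Result: 21.8959 kg


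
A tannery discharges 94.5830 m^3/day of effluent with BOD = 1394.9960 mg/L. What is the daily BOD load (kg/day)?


Formula: BOD_load = volume * conc / 1000
Substituting: BOD_load = 94.5830 * 1394.9960 / 1000
Result: 131.9429 kg/day


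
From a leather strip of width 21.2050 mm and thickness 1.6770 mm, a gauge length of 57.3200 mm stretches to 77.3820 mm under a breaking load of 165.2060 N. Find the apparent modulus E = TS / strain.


TS = F / (w * t) = 165.2060 / (21.2050 * 1.6770) = 4.6457 N/mm^2
strain = (Lf - L0) / L0 = (77.3820 - 57.3200) / 57.3200 = 0.3500
E = TS / strain = 4.6457 / 0.3500 = 13.2735 N/mm^2


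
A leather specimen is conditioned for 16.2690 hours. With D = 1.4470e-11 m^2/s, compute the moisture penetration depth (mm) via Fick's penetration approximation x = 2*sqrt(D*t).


t = 16.2690 hr * 3600 = 58568.4000 s
D * t = 1.4470e-11 * 58568.4000 = 8.4748e-07
x = 2 * sqrt(D*t) = 2 * sqrt(8.4748e-07) = 0.00184118 m = 1.8412 mm


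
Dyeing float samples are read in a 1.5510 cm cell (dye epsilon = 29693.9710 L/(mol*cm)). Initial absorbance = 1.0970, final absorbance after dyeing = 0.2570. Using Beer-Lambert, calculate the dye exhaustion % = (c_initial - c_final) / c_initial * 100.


c_initial = A_i / (epsilon * l) = 1.0970 / (29693.9710 * 1.5510) = 2.3819e-05 mol/L
c_final = A_f / (epsilon * l) = 0.2570 / (29693.9710 * 1.5510) = 5.5802e-06 mol/L
Exhaustion = (c_initial - c_final) / c_initial * 100 = (2.3819e-05 - 5.5802e-06) / 2.3819e-05 * 100 = 76.5725 %


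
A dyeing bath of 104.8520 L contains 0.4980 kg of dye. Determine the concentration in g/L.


Formula: Conc = dye_mass(kg) / volume(L) * 1000
Substituting: Conc = 0.4980 / 104.8520 * 1000
Result: 4.7496 g/L


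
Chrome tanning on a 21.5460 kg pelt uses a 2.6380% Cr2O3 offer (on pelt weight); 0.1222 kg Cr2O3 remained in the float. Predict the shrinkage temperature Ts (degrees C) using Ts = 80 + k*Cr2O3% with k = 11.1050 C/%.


Offered = pelt * offer_pct / 100 = 21.5460 * 2.6380 / 100 = 0.5684 kg
Uptake = offered - residual = 0.5684 - 0.1222 = 0.4462 kg
Cr2O3% on pelt = uptake / pelt * 100 = 0.4462 / 21.5460 * 100 = 2.0708 %
Ts = 80 + k * Cr2O3% = 80 + 11.1050 * 2.0708 = 102.9967 C


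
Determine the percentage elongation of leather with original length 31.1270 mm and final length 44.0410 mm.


Formula: Elongation = (Lf - L0) / L0 * 100
Substituting: Elongation = (44.0410 - 31.1270) / 31.1270 * 100
Result: 41.4881 %


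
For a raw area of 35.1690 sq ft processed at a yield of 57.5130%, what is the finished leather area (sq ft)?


Formula: finished = raw * yield / 100
Substituting: finished = 35.1690 * 57.5130 / 100
Result: 20.2267 sq ft


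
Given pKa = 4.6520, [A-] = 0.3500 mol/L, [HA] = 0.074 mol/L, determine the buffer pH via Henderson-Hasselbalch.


ratio = [A-] / [HA] = 0.3500 / 0.074 = 4.7297
log10(ratio) = 0.6748
pH = pKa + log10(ratio) = 4.6520 + 0.6748 = 5.3268


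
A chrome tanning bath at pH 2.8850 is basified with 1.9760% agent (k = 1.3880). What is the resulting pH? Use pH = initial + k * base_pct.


Formula: pH_final = pH_initial + k * base_pct
Substituting: pH_final = 2.8850 + 1.3880 * 1.9760
Result: 5.6277


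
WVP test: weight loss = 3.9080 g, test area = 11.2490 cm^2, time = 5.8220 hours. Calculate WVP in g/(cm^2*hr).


Formula: WVP = loss / (area * time)
Substituting: WVP = 3.9080 / (11.2490 * 5.8220)
Result: 0.0596717 g/(cm^2*hr)


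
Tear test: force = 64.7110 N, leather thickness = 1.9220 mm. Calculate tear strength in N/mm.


Formula: Tear strength = force / thickness
Substituting: Tear strength = 64.7110 / 1.9220
Result: 33.6686 N/mm


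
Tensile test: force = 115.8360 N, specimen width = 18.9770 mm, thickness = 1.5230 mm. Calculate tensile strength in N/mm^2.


Formula: TS = force / (width * thickness)
Substituting: TS = 115.8360 / (18.9770 * 1.5230)
Result: 4.0079 N/mm^2


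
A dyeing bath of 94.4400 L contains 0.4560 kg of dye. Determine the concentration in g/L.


Formula: Conc = dye_mass(kg) / volume(L) * 1000
Substituting: Conc = 0.4560 / 94.4400 * 1000
Result: 4.8285 g/L


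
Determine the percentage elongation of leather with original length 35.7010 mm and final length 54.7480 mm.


Formula: Elongation = (Lf - L0) / L0 * 100
Substituting: Elongation = (54.7480 - 35.7010) / 35.7010 * 100
Result: 53.3514 %


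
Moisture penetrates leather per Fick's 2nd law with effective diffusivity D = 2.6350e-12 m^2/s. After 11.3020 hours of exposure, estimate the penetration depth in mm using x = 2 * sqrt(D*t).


t = 11.3020 hr * 3600 = 40687.2000 s
D * t = 2.6350e-12 * 40687.2000 = 1.0721e-07
x = 2 * sqrt(D*t) = 2 * sqrt(1.0721e-07) = 6.5486e-04 m = 0.6549 mm


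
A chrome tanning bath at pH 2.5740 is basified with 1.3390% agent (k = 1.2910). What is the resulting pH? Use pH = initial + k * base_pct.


Formula: pH_final = pH_initial + k * base_pct
Substituting: pH_final = 2.5740 + 1.2910 * 1.3390
Result: 4.3026


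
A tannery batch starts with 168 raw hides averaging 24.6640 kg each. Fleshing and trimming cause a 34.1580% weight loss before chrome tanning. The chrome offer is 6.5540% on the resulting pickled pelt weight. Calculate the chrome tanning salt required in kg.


Total_raw = N * avg_wt = 168 * 24.6640 = 4143.5520 kg
Substrate = Total_raw * (1 - loss/100) = 4143.5520 * (1 - 34.1580/100) = 2728.1975 kg
Chrome = Substrate * pct / 100 = 2728.1975 * 6.5540 / 100 = 178.8061 kg


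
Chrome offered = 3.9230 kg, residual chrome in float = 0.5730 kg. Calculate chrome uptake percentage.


Formula: Uptake = (offered - residual) / offered * 100
Substituting: Uptake = (3.9230 - 0.5730) / 3.9230 * 100
Result: 85.3938 %


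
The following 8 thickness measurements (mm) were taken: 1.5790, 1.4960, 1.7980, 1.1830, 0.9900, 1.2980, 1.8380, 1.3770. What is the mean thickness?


Formula: Average = sum / n
Substituting: Average = 11.5590 / 8
Result: 1.4449 mm


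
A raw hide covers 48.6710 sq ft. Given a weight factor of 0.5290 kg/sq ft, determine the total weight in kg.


Formula: Weight = area * weight_per_sqft
Substituting: Weight = 48.6710 * 0.5290
Result: 25.7470 kg


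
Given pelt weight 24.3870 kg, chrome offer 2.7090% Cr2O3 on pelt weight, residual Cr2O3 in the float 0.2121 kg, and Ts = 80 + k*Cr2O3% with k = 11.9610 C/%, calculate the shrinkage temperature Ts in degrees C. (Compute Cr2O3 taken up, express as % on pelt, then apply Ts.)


Offered = pelt * offer_pct / 100 = 24.3870 * 2.7090 / 100 = 0.6606 kg
Uptake = offered - residual = 0.6606 - 0.2121 = 0.4485 kg
Cr2O3% on pelt = uptake / pelt * 100 = 0.4485 / 24.3870 * 100 = 1.8393 %
Ts = 80 + k * Cr2O3% = 80 + 11.9610 * 1.8393 = 101.9996 C


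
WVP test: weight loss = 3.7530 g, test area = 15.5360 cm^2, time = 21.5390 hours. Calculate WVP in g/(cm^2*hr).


Formula: WVP = loss / (area * time)
Substituting: WVP = 3.7530 / (15.5360 * 21.5390)
Result: 0.0112154 g/(cm^2*hr)


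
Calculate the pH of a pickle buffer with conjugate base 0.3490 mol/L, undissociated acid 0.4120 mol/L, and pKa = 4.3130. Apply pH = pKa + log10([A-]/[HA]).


ratio = [A-] / [HA] = 0.3490 / 0.4120 = 0.8471
log10(ratio) = -0.0720718
pH = pKa + log10(ratio) = 4.3130 - 0.0720718 = 4.2409


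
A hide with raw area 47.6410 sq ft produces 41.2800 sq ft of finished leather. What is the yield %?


Formula: Yield = finished / raw * 100
Substituting: Yield = 41.2800 / 47.6410 * 100
Result: 86.6481 %


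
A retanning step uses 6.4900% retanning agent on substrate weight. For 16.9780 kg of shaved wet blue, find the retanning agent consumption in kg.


Formula: Retan = substrate * pct / 100
Substituting: Retan = 16.9780 * 6.4900 / 100
Result: 1.1019 kg


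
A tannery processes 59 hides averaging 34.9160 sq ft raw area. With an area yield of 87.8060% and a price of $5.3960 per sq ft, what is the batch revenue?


Raw_total = N * avg_area = 59 * 34.9160 = 2060.0440 sq ft
Finished = Raw_total * yield / 100 = 2060.0440 * 87.8060 / 100 = 1808.8422 sq ft
Value = Finished * price = 1808.8422 * 5.3960 = 9760.5127 $


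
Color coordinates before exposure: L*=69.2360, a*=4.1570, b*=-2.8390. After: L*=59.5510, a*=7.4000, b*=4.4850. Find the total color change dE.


dL = -9.6850, da = 3.2430, db = 7.3240
dE = sqrt((-9.6850)^2 + 3.2430^2 + 7.3240^2) = 12.5681


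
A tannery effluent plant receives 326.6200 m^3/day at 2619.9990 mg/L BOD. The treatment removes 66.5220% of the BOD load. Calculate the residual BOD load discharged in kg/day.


Load_in = volume * conc / 1000 = 326.6200 * 2619.9990 / 1000 = 855.7441 kg/day
Removed = Load_in * eff / 100 = 855.7441 * 66.5220 / 100 = 569.2581 kg/day
Load_out = Load_in - Removed = 855.7441 - 569.2581 = 286.4860 kg/day


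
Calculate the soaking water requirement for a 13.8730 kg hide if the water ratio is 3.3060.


Formula: Water = hide_weight * ratio
Substituting: Water = 13.8730 * 3.3060
Result: 45.8641 kg


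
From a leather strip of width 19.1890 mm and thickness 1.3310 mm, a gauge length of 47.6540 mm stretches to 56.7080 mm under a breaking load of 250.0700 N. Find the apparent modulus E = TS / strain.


TS = F / (w * t) = 250.0700 / (19.1890 * 1.3310) = 9.7911 N/mm^2
strain = (Lf - L0) / L0 = (56.7080 - 47.6540) / 47.6540 = 0.1900
E = TS / strain = 9.7911 / 0.1900 = 51.5336 N/mm^2


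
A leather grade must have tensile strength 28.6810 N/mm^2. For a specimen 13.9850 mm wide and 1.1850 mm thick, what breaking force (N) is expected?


Formula: F = TS * w * t
Substituting: F = 28.6810 * 13.9850 * 1.1850
Result: 475.3080 N


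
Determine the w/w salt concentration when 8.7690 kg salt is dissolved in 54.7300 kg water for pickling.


Formula: Conc = salt / (water + salt) * 100
Substituting: Conc = 8.7690 / (54.7300 + 8.7690) * 100
Result: 13.8097 %


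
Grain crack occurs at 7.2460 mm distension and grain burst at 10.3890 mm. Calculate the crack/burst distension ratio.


Formula: Ratio = crack / burst
Substituting: Ratio = 7.2460 / 10.3890
Result: 0.6975


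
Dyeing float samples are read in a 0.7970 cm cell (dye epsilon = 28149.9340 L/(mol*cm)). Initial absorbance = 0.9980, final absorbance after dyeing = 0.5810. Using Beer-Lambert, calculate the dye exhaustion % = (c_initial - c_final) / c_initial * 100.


c_initial = A_i / (epsilon * l) = 0.9980 / (28149.9340 * 0.7970) = 4.4483e-05 mol/L
c_final = A_f / (epsilon * l) = 0.5810 / (28149.9340 * 0.7970) = 2.5896e-05 mol/L
Exhaustion = (c_initial - c_final) / c_initial * 100 = (4.4483e-05 - 2.5896e-05) / 4.4483e-05 * 100 = 41.7836 %


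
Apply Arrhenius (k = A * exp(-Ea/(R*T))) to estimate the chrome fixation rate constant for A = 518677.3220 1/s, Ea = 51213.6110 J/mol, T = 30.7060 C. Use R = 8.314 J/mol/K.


T_K = T_C + 273.15 = 30.7060 + 273.15 = 303.8560 K
exponent = -Ea / (R * T_K) = -51213.6110 / (8.314 * 303.8560) = -20.2725
k = A * exp(exponent) = 518677.3220 * exp(-20.2725) = 8.1406e-04 1/s


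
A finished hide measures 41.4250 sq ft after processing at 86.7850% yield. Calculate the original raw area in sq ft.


Formula: raw = finished * 100 / yield
Substituting: raw = 41.4250 * 100 / 86.7850
Result: 47.7329 sq ft


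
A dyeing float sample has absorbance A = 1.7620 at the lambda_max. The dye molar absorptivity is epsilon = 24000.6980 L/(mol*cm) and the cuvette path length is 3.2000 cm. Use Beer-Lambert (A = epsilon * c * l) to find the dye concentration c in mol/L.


Formula: c = A / (epsilon * l)
Substituting: c = 1.7620 / (24000.6980 * 3.2000)
Result: 2.2942e-05 mol/L


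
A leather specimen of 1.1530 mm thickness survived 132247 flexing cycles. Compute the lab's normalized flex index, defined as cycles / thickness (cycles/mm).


Formula: Index = cycles / thickness
Substituting: Index = 132247 / 1.1530
Result: 114698.1787 cycles/mm


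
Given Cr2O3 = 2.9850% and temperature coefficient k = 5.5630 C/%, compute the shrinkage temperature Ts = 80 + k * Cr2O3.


Formula: Ts = 80 + k * Cr2O3
Substituting: Ts = 80 + 5.5630 * 2.9850
Result: 96.6056 C


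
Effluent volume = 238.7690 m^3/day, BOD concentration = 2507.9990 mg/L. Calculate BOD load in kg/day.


Formula: BOD_load = volume * conc / 1000
Substituting: BOD_load = 238.7690 * 2507.9990 / 1000
Result: 598.8324 kg/day


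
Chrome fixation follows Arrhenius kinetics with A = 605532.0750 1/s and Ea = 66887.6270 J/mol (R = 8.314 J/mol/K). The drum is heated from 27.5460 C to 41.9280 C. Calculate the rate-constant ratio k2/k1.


T1 = 27.5460 + 273.15 = 300.6960 K; T2 = 41.9280 + 273.15 = 315.0780 K
k1 = A * exp(-Ea/(R*T1)) = 605532.0750 * exp(-66887.6270/(8.314*300.6960)) = 1.4538e-06 1/s
k2 = A * exp(-Ea/(R*T2)) = 605532.0750 * exp(-66887.6270/(8.314*315.0780)) = 4.9305e-06 1/s
k2/k1 = 4.9305e-06 / 1.4538e-06 = 3.3915


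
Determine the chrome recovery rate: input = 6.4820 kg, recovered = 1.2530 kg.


Formula: Recovery = recovered / input * 100
Substituting: Recovery = 1.2530 / 6.4820 * 100
Result: 19.3305 %


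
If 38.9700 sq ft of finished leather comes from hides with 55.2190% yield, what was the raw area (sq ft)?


Formula: raw = finished * 100 / yield
Substituting: raw = 38.9700 * 100 / 55.2190
Result: 70.5735 sq ft


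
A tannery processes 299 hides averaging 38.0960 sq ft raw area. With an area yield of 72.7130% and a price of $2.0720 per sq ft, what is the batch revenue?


Raw_total = N * avg_area = 299 * 38.0960 = 11390.7040 sq ft
Finished = Raw_total * yield / 100 = 11390.7040 * 72.7130 / 100 = 8282.5226 sq ft
Value = Finished * price = 8282.5226 * 2.0720 = 17161.3868 $


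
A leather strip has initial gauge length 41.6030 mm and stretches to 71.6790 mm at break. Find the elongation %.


Formula: Elongation = (Lf - L0) / L0 * 100
Substituting: Elongation = (71.6790 - 41.6030) / 41.6030 * 100
Result: 72.2929 %


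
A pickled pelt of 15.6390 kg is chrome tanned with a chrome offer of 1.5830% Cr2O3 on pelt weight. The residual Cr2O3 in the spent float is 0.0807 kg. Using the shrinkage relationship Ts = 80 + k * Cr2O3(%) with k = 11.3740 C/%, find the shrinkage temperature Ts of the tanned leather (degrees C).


Offered = pelt * offer_pct / 100 = 15.6390 * 1.5830 / 100 = 0.2476 kg
Uptake = offered - residual = 0.2476 - 0.0807 = 0.1669 kg
Cr2O3% on pelt = uptake / pelt * 100 = 0.1669 / 15.6390 * 100 = 1.0670 %
Ts = 80 + k * Cr2O3% = 80 + 11.3740 * 1.0670 = 92.1359 C


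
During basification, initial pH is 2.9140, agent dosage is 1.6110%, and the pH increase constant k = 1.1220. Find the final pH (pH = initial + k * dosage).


Formula: pH_final = pH_initial + k * base_pct
Substituting: pH_final = 2.9140 + 1.1220 * 1.6110
Result: 4.7215


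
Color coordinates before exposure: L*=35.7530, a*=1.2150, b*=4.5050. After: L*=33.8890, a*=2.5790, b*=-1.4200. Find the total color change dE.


dL = -1.8640, da = 1.3640, db = -5.9250
dE = sqrt((-1.8640)^2 + 1.3640^2 + (-5.9250)^2) = 6.3593


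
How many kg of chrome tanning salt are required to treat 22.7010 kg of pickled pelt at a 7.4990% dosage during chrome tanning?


Formula: Chrome = substrate * pct / 100
Substituting: Chrome = 22.7010 * 7.4990 / 100
Result: 1.7023 kg


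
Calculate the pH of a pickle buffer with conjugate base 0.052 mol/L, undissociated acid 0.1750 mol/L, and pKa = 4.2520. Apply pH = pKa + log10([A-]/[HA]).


ratio = [A-] / [HA] = 0.052 / 0.1750 = 0.2971
log10(ratio) = -0.5270
pH = pKa + log10(ratio) = 4.2520 - 0.5270 = 3.7250


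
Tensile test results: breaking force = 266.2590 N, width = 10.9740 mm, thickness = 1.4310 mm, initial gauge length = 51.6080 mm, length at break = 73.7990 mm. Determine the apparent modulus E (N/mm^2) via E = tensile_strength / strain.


TS = F / (w * t) = 266.2590 / (10.9740 * 1.4310) = 16.9551 N/mm^2
strain = (Lf - L0) / L0 = (73.7990 - 51.6080) / 51.6080 = 0.4300
E = TS / strain = 16.9551 / 0.4300 = 39.4312 N/mm^2


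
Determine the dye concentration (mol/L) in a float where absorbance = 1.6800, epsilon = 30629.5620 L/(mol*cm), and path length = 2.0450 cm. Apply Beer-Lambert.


Formula: c = A / (epsilon * l)
Substituting: c = 1.6800 / (30629.5620 * 2.0450)
Result: 2.6821e-05 mol/L


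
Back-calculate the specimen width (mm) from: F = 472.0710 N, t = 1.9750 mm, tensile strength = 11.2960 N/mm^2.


Formula: w = F / (TS * t)
Substituting: w = 472.0710 / (11.2960 * 1.9750)
Result: 21.1600 mm


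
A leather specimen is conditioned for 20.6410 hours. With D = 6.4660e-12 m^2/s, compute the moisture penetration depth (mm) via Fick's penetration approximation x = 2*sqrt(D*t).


t = 20.6410 hr * 3600 = 74307.6000 s
D * t = 6.4660e-12 * 74307.6000 = 4.8047e-07
x = 2 * sqrt(D*t) = 2 * sqrt(4.8047e-07) = 0.00138632 m = 1.3863 mm


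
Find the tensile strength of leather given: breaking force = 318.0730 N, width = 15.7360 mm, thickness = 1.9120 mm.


Formula: TS = force / (width * thickness)
Substituting: TS = 318.0730 / (15.7360 * 1.9120)
Result: 10.5717 N/mm^2


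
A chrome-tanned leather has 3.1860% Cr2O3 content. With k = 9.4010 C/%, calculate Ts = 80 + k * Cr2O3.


Formula: Ts = 80 + k * Cr2O3
Substituting: Ts = 80 + 9.4010 * 3.1860
Result: 109.9516 C


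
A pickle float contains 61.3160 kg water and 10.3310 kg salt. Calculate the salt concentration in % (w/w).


Formula: Conc = salt / (water + salt) * 100
Substituting: Conc = 10.3310 / (61.3160 + 10.3310) * 100
Result: 14.4193 %


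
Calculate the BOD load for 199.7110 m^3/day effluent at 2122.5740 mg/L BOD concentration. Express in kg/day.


Formula: BOD_load = volume * conc / 1000
Substituting: BOD_load = 199.7110 * 2122.5740 / 1000
Result: 423.9014 kg/day


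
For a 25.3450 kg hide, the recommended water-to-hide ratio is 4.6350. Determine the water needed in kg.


Formula: Water = hide_weight * ratio
Substituting: Water = 25.3450 * 4.6350
Result: 117.4741 kg


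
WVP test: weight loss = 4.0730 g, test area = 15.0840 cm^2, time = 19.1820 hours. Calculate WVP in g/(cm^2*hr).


Formula: WVP = loss / (area * time)
Substituting: WVP = 4.0730 / (15.0840 * 19.1820)
Result: 0.0140768 g/(cm^2*hr)


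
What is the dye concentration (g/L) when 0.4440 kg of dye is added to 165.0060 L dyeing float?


Formula: Conc = dye_mass(kg) / volume(L) * 1000
Substituting: Conc = 0.4440 / 165.0060 * 1000
Result: 2.6908 g/L


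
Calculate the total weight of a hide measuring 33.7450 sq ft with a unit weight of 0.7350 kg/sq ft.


Formula: Weight = area * weight_per_sqft
Substituting: Weight = 33.7450 * 0.7350
Result: 24.8026 kg


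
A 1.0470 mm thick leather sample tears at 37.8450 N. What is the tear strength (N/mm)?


Formula: Tear strength = force / thickness
Substituting: Tear strength = 37.8450 / 1.0470
Result: 36.1461 N/mm


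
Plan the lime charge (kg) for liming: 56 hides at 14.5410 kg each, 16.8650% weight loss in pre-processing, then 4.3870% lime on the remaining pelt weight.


Total_raw = N * avg_wt = 56 * 14.5410 = 814.2960 kg
Substrate = Total_raw * (1 - loss/100) = 814.2960 * (1 - 16.8650/100) = 676.9650 kg
Lime = Substrate * pct / 100 = 676.9650 * 4.3870 / 100 = 29.6985 kg


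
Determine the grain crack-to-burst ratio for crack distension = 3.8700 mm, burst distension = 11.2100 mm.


Formula: Ratio = crack / burst
Substituting: Ratio = 3.8700 / 11.2100
Result: 0.3452


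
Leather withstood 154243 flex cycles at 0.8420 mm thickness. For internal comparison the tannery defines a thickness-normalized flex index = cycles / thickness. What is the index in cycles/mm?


Formula: Index = cycles / thickness
Substituting: Index = 154243 / 0.8420
Result: 183186.4608 cycles/mm


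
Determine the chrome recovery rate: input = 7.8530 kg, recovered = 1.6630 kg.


Formula: Recovery = recovered / input * 100
Substituting: Recovery = 1.6630 / 7.8530 * 100
Result: 21.1766 %


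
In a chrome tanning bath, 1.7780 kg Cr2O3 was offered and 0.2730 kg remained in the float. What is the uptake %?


Formula: Uptake = (offered - residual) / offered * 100
Substituting: Uptake = (1.7780 - 0.2730) / 1.7780 * 100
Result: 84.6457 %


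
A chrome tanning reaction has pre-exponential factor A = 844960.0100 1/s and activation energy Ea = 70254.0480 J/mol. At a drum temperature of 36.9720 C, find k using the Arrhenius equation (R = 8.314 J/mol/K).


T_K = T_C + 273.15 = 36.9720 + 273.15 = 310.1220 K
exponent = -Ea / (R * T_K) = -70254.0480 / (8.314 * 310.1220) = -27.2476
k = A * exp(exponent) = 844960.0100 * exp(-27.2476) = 1.2398e-06 1/s


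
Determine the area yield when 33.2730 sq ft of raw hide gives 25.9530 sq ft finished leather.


Formula: Yield = finished / raw * 100
Substituting: Yield = 25.9530 / 33.2730 * 100
Result: 78.0002 %


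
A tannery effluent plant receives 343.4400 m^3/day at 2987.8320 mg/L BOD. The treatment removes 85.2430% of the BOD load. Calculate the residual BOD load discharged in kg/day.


Load_in = volume * conc / 1000 = 343.4400 * 2987.8320 / 1000 = 1026.1410 kg/day
Removed = Load_in * eff / 100 = 1026.1410 * 85.2430 / 100 = 874.7134 kg/day
Load_out = Load_in - Removed = 1026.1410 - 874.7134 = 151.4276 kg/day


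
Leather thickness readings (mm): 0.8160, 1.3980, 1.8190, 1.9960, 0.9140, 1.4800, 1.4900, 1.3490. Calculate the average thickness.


Formula: Average = sum / n
Substituting: Average = 11.2620 / 8
Result: 1.4078 mm


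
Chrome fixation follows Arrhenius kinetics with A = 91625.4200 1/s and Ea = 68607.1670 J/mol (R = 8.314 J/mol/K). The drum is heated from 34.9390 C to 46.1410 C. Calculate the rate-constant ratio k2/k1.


T1 = 34.9390 + 273.15 = 308.0890 K; T2 = 46.1410 + 273.15 = 319.2910 K
k1 = A * exp(-Ea/(R*T1)) = 91625.4200 * exp(-68607.1670/(8.314*308.0890)) = 2.1363e-07 1/s
k2 = A * exp(-Ea/(R*T2)) = 91625.4200 * exp(-68607.1670/(8.314*319.2910)) = 5.4673e-07 1/s
k2/k1 = 5.4673e-07 / 2.1363e-07 = 2.5592


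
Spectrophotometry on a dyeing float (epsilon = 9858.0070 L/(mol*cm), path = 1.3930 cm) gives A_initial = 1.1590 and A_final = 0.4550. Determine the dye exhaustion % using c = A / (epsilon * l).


c_initial = A_i / (epsilon * l) = 1.1590 / (9858.0070 * 1.3930) = 8.4400e-05 mol/L
c_final = A_f / (epsilon * l) = 0.4550 / (9858.0070 * 1.3930) = 3.3134e-05 mol/L
Exhaustion = (c_initial - c_final) / c_initial * 100 = (8.4400e-05 - 3.3134e-05) / 8.4400e-05 * 100 = 60.7420 %


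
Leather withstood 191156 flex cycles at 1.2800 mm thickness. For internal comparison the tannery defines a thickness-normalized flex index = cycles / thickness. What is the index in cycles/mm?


Formula: Index = cycles / thickness
Substituting: Index = 191156 / 1.2800
Result: 149340.6250 cycles/mm


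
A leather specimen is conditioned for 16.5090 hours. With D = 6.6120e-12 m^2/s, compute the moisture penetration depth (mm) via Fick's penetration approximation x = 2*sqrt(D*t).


t = 16.5090 hr * 3600 = 59432.4000 s
D * t = 6.6120e-12 * 59432.4000 = 3.9297e-07
x = 2 * sqrt(D*t) = 2 * sqrt(3.9297e-07) = 0.00125374 m = 1.2537 mm


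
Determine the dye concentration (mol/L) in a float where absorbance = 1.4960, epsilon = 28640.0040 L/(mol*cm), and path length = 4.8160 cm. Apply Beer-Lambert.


Formula: c = A / (epsilon * l)
Substituting: c = 1.4960 / (28640.0040 * 4.8160)
Result: 1.0846e-05 mol/L


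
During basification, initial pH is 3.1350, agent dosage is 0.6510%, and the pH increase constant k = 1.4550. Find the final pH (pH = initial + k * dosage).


Formula: pH_final = pH_initial + k * base_pct
Substituting: pH_final = 3.1350 + 1.4550 * 0.6510
Result: 4.0822


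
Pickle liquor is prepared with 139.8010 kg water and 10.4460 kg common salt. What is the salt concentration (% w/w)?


Formula: Conc = salt / (water + salt) * 100
Substituting: Conc = 10.4460 / (139.8010 + 10.4460) * 100
Result: 6.9526 %


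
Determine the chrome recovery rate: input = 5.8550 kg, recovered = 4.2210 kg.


Formula: Recovery = recovered / input * 100
Substituting: Recovery = 4.2210 / 5.8550 * 100
Result: 72.0922 %


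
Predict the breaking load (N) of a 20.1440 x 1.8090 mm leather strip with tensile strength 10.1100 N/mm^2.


Formula: F = TS * w * t
Substituting: F = 10.1100 * 20.1440 * 1.8090
Result: 368.4134 N


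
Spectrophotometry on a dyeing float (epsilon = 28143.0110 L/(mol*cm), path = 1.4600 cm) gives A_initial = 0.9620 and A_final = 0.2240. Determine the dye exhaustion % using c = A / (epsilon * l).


c_initial = A_i / (epsilon * l) = 0.9620 / (28143.0110 * 1.4600) = 2.3413e-05 mol/L
c_final = A_f / (epsilon * l) = 0.2240 / (28143.0110 * 1.4600) = 5.4516e-06 mol/L
Exhaustion = (c_initial - c_final) / c_initial * 100 = (2.3413e-05 - 5.4516e-06) / 2.3413e-05 * 100 = 76.7152 %


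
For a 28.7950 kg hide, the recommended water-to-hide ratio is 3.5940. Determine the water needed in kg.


Formula: Water = hide_weight * ratio
Substituting: Water = 28.7950 * 3.5940
Result: 103.4892 kg


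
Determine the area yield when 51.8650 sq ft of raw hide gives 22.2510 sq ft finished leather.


Formula: Yield = finished / raw * 100
Substituting: Yield = 22.2510 / 51.8650 * 100
Result: 42.9018 %


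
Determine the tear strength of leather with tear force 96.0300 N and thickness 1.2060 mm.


Formula: Tear strength = force / thickness
Substituting: Tear strength = 96.0300 / 1.2060
Result: 79.6269 N/mm


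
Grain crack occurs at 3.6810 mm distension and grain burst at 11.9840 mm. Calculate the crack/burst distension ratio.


Formula: Ratio = crack / burst
Substituting: Ratio = 3.6810 / 11.9840
Result: 0.3072


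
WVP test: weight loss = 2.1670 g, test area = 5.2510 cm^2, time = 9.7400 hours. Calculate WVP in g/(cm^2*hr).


Formula: WVP = loss / (area * time)
Substituting: WVP = 2.1670 / (5.2510 * 9.7400)
Result: 0.0423699 g/(cm^2*hr)


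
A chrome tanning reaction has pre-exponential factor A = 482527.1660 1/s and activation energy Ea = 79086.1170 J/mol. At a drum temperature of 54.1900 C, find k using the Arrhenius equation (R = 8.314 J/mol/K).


T_K = T_C + 273.15 = 54.1900 + 273.15 = 327.3400 K
exponent = -Ea / (R * T_K) = -79086.1170 / (8.314 * 327.3400) = -29.0597
k = A * exp(exponent) = 482527.1660 * exp(-29.0597) = 1.1563e-07 1/s


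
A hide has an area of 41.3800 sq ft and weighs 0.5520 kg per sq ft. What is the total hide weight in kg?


Formula: Weight = area * weight_per_sqft
Substituting: Weight = 41.3800 * 0.5520
Result: 22.8418 kg


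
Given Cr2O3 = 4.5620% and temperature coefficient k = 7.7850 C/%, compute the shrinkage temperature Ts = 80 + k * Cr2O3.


Formula: Ts = 80 + k * Cr2O3
Substituting: Ts = 80 + 7.7850 * 4.5620
Result: 115.5152 C


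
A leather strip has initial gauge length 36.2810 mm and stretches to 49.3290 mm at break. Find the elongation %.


Formula: Elongation = (Lf - L0) / L0 * 100
Substituting: Elongation = (49.3290 - 36.2810) / 36.2810 * 100
Result: 35.9637 %


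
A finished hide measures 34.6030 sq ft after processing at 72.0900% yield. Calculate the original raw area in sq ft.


Formula: raw = finished * 100 / yield
Substituting: raw = 34.6030 * 100 / 72.0900
Result: 47.9997 sq ft


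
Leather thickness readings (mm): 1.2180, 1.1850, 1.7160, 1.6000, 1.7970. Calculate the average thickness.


Formula: Average = sum / n
Substituting: Average = 7.5160 / 5
Result: 1.5032 mm


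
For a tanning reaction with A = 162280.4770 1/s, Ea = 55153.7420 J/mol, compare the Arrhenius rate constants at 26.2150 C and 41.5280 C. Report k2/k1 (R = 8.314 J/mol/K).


T1 = 26.2150 + 273.15 = 299.3650 K; T2 = 41.5280 + 273.15 = 314.6780 K
k1 = A * exp(-Ea/(R*T1)) = 162280.4770 * exp(-55153.7420/(8.314*299.3650)) = 3.8586e-05 1/s
k2 = A * exp(-Ea/(R*T2)) = 162280.4770 * exp(-55153.7420/(8.314*314.6780)) = 1.1344e-04 1/s
k2/k1 = 1.1344e-04 / 3.8586e-05 = 2.9398


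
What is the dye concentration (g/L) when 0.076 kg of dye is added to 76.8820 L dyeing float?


Formula: Conc = dye_mass(kg) / volume(L) * 1000
Substituting: Conc = 0.076 / 76.8820 * 1000
Result: 0.9885 g/L


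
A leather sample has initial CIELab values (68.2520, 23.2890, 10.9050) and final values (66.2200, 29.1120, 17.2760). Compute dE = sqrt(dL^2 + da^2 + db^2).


dL = -2.0320, da = 5.8230, db = 6.3710
dE = sqrt((-2.0320)^2 + 5.8230^2 + 6.3710^2) = 8.8671


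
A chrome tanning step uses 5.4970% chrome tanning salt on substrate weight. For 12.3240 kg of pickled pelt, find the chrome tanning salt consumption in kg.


Formula: Chrome = substrate * pct / 100
Substituting: Chrome = 12.3240 * 5.4970 / 100
Result: 0.6775 kg


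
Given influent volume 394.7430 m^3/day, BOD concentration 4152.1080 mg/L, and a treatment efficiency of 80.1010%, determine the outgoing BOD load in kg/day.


Load_in = volume * conc / 1000 = 394.7430 * 4152.1080 / 1000 = 1639.0156 kg/day
Removed = Load_in * eff / 100 = 1639.0156 * 80.1010 / 100 = 1312.8679 kg/day
Load_out = Load_in - Removed = 1639.0156 - 1312.8679 = 326.1477 kg/day


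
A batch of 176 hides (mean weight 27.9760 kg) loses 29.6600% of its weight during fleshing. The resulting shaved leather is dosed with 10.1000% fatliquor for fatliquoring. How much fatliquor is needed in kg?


Total_raw = N * avg_wt = 176 * 27.9760 = 4923.7760 kg
Substrate = Total_raw * (1 - loss/100) = 4923.7760 * (1 - 29.6600/100) = 3463.3840 kg
Fat = Substrate * pct / 100 = 3463.3840 * 10.1000 / 100 = 349.8018 kg


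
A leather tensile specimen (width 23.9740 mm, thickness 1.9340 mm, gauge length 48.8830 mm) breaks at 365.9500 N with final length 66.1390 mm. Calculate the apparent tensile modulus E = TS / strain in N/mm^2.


TS = F / (w * t) = 365.9500 / (23.9740 * 1.9340) = 7.8927 N/mm^2
strain = (Lf - L0) / L0 = (66.1390 - 48.8830) / 48.8830 = 0.3530
E = TS / strain = 7.8927 / 0.3530 = 22.3585 N/mm^2


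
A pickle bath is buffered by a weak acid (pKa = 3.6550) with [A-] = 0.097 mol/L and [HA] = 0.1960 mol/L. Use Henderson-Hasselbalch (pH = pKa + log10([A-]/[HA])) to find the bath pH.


ratio = [A-] / [HA] = 0.097 / 0.1960 = 0.4949
log10(ratio) = -0.3055
pH = pKa + log10(ratio) = 3.6550 - 0.3055 = 3.3495


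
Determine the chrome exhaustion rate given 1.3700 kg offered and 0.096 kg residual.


Formula: Uptake = (offered - residual) / offered * 100
Substituting: Uptake = (1.3700 - 0.096) / 1.3700 * 100
Result: 92.9927 %


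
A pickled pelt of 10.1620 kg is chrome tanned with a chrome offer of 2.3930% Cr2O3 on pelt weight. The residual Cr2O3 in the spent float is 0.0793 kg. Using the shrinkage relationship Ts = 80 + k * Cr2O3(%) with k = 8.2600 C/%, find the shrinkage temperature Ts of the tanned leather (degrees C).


Offered = pelt * offer_pct / 100 = 10.1620 * 2.3930 / 100 = 0.2432 kg
Uptake = offered - residual = 0.2432 - 0.0793 = 0.1639 kg
Cr2O3% on pelt = uptake / pelt * 100 = 0.1639 / 10.1620 * 100 = 1.6126 %
Ts = 80 + k * Cr2O3% = 80 + 8.2600 * 1.6126 = 93.3204 C


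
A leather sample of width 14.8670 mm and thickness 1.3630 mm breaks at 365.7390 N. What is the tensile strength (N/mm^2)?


Formula: TS = force / (width * thickness)
Substituting: TS = 365.7390 / (14.8670 * 1.3630)
Result: 18.0490 N/mm^2


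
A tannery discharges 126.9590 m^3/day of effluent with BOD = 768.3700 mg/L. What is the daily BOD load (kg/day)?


Formula: BOD_load = volume * conc / 1000
Substituting: BOD_load = 126.9590 * 768.3700 / 1000
Result: 97.5515 kg/day


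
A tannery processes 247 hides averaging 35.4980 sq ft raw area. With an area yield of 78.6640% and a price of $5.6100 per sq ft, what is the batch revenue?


Raw_total = N * avg_area = 247 * 35.4980 = 8768.0060 sq ft
Finished = Raw_total * yield / 100 = 8768.0060 * 78.6640 / 100 = 6897.2642 sq ft
Value = Finished * price = 6897.2642 * 5.6100 = 38693.6524 $


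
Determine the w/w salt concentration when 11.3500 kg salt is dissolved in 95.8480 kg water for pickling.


Formula: Conc = salt / (water + salt) * 100
Substituting: Conc = 11.3500 / (95.8480 + 11.3500) * 100
Result: 10.5879 %


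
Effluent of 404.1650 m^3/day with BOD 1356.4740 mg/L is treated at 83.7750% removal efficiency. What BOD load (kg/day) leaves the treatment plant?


Load_in = volume * conc / 1000 = 404.1650 * 1356.4740 / 1000 = 548.2393 kg/day
Removed = Load_in * eff / 100 = 548.2393 * 83.7750 / 100 = 459.2875 kg/day
Load_out = Load_in - Removed = 548.2393 - 459.2875 = 88.9518 kg/day


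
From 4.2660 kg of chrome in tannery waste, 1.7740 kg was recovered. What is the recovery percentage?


Formula: Recovery = recovered / input * 100
Substituting: Recovery = 1.7740 / 4.2660 * 100
Result: 41.5846 %


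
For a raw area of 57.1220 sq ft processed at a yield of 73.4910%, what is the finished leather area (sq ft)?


Formula: finished = raw * yield / 100
Substituting: finished = 57.1220 * 73.4910 / 100
Result: 41.9795 sq ft


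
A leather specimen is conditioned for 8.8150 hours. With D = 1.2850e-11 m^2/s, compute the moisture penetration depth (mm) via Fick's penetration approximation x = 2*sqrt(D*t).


t = 8.8150 hr * 3600 = 31734.0000 s
D * t = 1.2850e-11 * 31734.0000 = 4.0778e-07
x = 2 * sqrt(D*t) = 2 * sqrt(4.0778e-07) = 0.00127716 m = 1.2772 mm


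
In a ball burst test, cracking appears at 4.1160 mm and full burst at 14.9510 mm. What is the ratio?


Formula: Ratio = crack / burst
Substituting: Ratio = 4.1160 / 14.9510
Result: 0.2753


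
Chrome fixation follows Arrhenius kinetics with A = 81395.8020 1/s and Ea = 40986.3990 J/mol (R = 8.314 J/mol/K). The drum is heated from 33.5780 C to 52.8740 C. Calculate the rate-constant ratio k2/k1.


T1 = 33.5780 + 273.15 = 306.7280 K; T2 = 52.8740 + 273.15 = 326.0240 K
k1 = A * exp(-Ea/(R*T1)) = 81395.8020 * exp(-40986.3990/(8.314*306.7280)) = 0.00852154 1/s
k2 = A * exp(-Ea/(R*T2)) = 81395.8020 * exp(-40986.3990/(8.314*326.0240)) = 0.0220618 1/s
k2/k1 = 0.0220618 / 0.00852154 = 2.5889


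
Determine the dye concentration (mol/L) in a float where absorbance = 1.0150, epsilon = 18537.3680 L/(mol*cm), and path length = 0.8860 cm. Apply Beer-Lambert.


Formula: c = A / (epsilon * l)
Substituting: c = 1.0150 / (18537.3680 * 0.8860)
Result: 6.1799e-05 mol/L


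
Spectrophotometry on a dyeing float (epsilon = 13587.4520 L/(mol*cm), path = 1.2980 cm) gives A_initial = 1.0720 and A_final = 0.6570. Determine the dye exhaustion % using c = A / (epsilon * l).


c_initial = A_i / (epsilon * l) = 1.0720 / (13587.4520 * 1.2980) = 6.0783e-05 mol/L
c_final = A_f / (epsilon * l) = 0.6570 / (13587.4520 * 1.2980) = 3.7252e-05 mol/L
Exhaustion = (c_initial - c_final) / c_initial * 100 = (6.0783e-05 - 3.7252e-05) / 6.0783e-05 * 100 = 38.7127 %


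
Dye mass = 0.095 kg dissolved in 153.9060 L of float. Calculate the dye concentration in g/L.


Formula: Conc = dye_mass(kg) / volume(L) * 1000
Substituting: Conc = 0.095 / 153.9060 * 1000
Result: 0.6173 g/L


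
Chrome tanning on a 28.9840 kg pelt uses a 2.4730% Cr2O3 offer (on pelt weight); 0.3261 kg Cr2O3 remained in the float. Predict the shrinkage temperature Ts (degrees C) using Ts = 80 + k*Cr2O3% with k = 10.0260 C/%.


Offered = pelt * offer_pct / 100 = 28.9840 * 2.4730 / 100 = 0.7168 kg
Uptake = offered - residual = 0.7168 - 0.3261 = 0.3907 kg
Cr2O3% on pelt = uptake / pelt * 100 = 0.3907 / 28.9840 * 100 = 1.3479 %
Ts = 80 + k * Cr2O3% = 80 + 10.0260 * 1.3479 = 93.5140 C


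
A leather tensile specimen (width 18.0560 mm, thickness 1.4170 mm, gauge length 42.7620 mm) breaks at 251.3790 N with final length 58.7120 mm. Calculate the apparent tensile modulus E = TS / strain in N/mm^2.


TS = F / (w * t) = 251.3790 / (18.0560 * 1.4170) = 9.8251 N/mm^2
strain = (Lf - L0) / L0 = (58.7120 - 42.7620) / 42.7620 = 0.3730
E = TS / strain = 9.8251 / 0.3730 = 26.3412 N/mm^2


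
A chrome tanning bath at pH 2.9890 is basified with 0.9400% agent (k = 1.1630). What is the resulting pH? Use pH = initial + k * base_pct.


Formula: pH_final = pH_initial + k * base_pct
Substituting: pH_final = 2.9890 + 1.1630 * 0.9400
Result: 4.0822


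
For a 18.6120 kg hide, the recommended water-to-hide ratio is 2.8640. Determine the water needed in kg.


Formula: Water = hide_weight * ratio
Substituting: Water = 18.6120 * 2.8640
Result: 53.3048 kg


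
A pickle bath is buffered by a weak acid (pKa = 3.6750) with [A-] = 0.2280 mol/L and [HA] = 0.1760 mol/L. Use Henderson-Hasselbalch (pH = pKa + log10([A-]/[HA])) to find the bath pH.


ratio = [A-] / [HA] = 0.2280 / 0.1760 = 1.2955
log10(ratio) = 0.1124
pH = pKa + log10(ratio) = 3.6750 + 0.1124 = 3.7874
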